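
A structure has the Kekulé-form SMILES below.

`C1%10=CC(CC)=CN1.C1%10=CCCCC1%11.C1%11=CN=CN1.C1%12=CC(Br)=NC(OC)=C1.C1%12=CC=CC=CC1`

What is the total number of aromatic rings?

The SMILES encodes a five-membered ring of four carbons and one nitrogen bearing a hydrogen, with two C=C double bonds; a six-membered carbon ring with one C=C double bond; a five-membered ring with nitrogens at positions 1 and 3 (one bearing H, one in a C=N bond) and two double bonds; a six-membered ring of five carbons and one nitrogen with three alternating double bonds; a seven-membered carbon ring with three C=C double bonds and one sp³ carbon.
The 5-membered ring with one N–H has a continuous p-orbital overlap around the ring; 2 ring double bonds (4 π electrons) plus a heteroatom lone pair (2) give 6 π electrons. That satisfies 4n+2 with n=1, so it is aromatic (pyrrole).
The 6-membered ring has four sp³ carbons, so it is not fully conjugated — not aromatic (cyclohexene).
The 5-membered ring with two nitrogens (one N–H, one =N–) is fully conjugated (every ring atom contributes a p orbital); 2 ring double bonds (4 π electrons) plus a heteroatom lone pair (2) give 6 π electrons. 6 = 4(1)+2, so it is aromatic (imidazole).
The 6-membered ring with one nitrogen has a continuous p-orbital overlap around the ring; 3 ring double bonds give 6 π electrons. Since 6 = 4n+2 (n=1), it is aromatic (pyridine).
The 7-membered ring has one sp³ carbon, so it is not fully conjugated — not aromatic (cycloheptatriene).
3 of the 5 rings are aromatic. Total: 3.

3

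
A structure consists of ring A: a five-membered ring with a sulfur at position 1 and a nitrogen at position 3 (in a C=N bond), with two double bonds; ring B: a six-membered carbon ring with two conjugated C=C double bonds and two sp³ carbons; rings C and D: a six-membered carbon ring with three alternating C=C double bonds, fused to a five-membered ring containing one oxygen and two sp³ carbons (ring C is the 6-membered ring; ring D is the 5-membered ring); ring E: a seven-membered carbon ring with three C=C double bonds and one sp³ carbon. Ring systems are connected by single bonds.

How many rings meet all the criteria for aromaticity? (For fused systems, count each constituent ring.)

Ring A is planar and fully conjugated; 2 ring double bonds (4 π electrons) plus a heteroatom lone pair (2) give 6 π electrons. 6 = 4(1)+2, so ring A is aromatic (thiazole).
Ring B has two sp³ carbons, so it is not fully conjugated — not aromatic (1,3-cyclohexadiene).
Ring C is fully conjugated (every ring atom contributes a p orbital); 3 ring double bonds give 6 π electrons. 6 = 4(1)+2, so ring C is aromatic (benzene ring).
Ring D has two sp³ carbons, so it is not fully conjugated — not aromatic (oxolane ring).
Ring E has one sp³ carbon, so it is not fully conjugated — not aromatic (cycloheptatriene).
Aromatic: A, C. Total: 2.

2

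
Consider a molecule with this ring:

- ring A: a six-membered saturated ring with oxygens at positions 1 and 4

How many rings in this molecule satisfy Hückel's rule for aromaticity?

Ring A has only sp³ atoms, so it is not fully conjugated — not aromatic (1,4-dioxane).

0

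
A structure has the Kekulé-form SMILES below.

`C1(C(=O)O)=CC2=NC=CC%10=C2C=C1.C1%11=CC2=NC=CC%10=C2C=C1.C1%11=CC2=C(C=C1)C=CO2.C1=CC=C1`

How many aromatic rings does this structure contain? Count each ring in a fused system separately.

6

The SMILES encodes two fused six-membered rings, each with three alternating double bonds; one ring is all carbon and the other has one ring nitrogen; two fused six-membered rings, each with three alternating double bonds; one ring is all carbon and the other has one ring nitrogen; a six-membered carbon ring with three alternating C=C double bonds, fused to a five-membered ring containing one oxygen and two C=C double bonds; a four-membered carbon ring with two alternating C=C double bonds.
The fused 6/6-membered bicyclic (with one nitrogen) is a single π system with 10 sp² atoms and 10 π electrons from ring double bonds. 10 = 4(2)+2, so the system is aromatic and both rings count as aromatic (quinoline).
The fused 6/6-membered bicyclic (with one nitrogen) is a single π system with 10 sp² atoms and 10 π electrons from ring double bonds. 10 = 4(2)+2, so the system is aromatic and both rings count as aromatic (quinoline).
The fused 6/5-membered bicyclic (with one oxygen) is a single π system with 9 sp² atoms and 10 π electrons from ring double bonds plus a heteroatom lone pair. 10 = 4(2)+2, so the system is aromatic and both rings count as aromatic (benzofuran).
The 4-membered ring has only sp² ring atoms; a planar conformation would have a fully conjugated π system of 4 electrons. But 4 = 4(1), which is 4n not 4n+2, so it is not aromatic (cyclobutadiene) — cyclobutadiene is antiaromatic and distorts to a rectangle.
6 of the 7 rings are aromatic. Total: 6.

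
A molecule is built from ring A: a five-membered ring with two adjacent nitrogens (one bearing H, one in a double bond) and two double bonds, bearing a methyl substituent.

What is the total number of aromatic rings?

1

Ring A is planar and fully conjugated; 2 ring double bonds (4 π electrons) plus a heteroatom lone pair (2) give 6 π electrons. Since 6 = 4n+2 (n=1), ring A is aromatic (pyrazole).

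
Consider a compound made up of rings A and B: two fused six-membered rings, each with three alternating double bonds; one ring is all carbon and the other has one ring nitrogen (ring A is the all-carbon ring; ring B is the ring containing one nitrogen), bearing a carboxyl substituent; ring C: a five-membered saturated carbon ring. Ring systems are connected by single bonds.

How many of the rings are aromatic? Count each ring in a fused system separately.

Rings A and B form a fused bicyclic system (with one nitrogen) with 10 sp² atoms and 10 π electrons from ring double bonds. 10 = 4(2)+2, so the system is aromatic and both rings count as aromatic (quinoline).
Ring C has only sp³ atoms, so it is not fully conjugated — not aromatic (cyclopentane).
Aromatic: A, B. Total: 2.

2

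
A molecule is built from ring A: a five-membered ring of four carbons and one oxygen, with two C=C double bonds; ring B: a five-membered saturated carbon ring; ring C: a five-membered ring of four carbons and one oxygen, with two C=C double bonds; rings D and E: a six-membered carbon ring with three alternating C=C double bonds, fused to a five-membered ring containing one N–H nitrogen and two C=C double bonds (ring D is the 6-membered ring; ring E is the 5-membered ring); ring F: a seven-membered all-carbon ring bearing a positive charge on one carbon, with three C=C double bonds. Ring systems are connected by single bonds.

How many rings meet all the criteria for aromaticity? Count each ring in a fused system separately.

Ring A is fully conjugated (every ring atom contributes a p orbital); 2 ring double bonds (4 π electrons) plus a heteroatom lone pair (2) give 6 π electrons. Since 6 = 4n+2 (n=1), ring A is aromatic (furan).
Ring B has only sp³ atoms, so it is not fully conjugated — not aromatic (cyclopentane).
Ring C is planar and fully conjugated; 2 ring double bonds (4 π electrons) plus a heteroatom lone pair (2) give 6 π electrons. That satisfies 4n+2 with n=1, so ring C is aromatic (furan).
Rings D and E form a fused bicyclic system (with one N–H) with 9 sp² atoms and 10 π electrons from ring double bonds plus a heteroatom lone pair. 10 = 4(2)+2, so the system is aromatic and both rings count as aromatic (indole).
Ring F is fully conjugated (every ring atom contributes a p orbital); 3 ring double bonds (6 π electrons) plus the carbocation's empty p orbital (0, but keeps the ring conjugated) give 6 π electrons. That satisfies 4n+2 with n=1, so ring F is aromatic (tropylium cation).
Aromatic: A, C, D, E, F. Total: 5.

5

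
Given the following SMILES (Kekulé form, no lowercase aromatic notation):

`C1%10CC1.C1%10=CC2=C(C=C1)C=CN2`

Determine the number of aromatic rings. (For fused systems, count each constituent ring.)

The SMILES encodes a three-membered saturated carbon ring; a six-membered carbon ring with three alternating C=C double bonds, fused to a five-membered ring containing one N–H nitrogen and two C=C double bonds.
The 3-membered ring has only sp³ atoms, so it is not fully conjugated — not aromatic (cyclopropane).
The fused 6/5-membered bicyclic (with one N–H) is a single π system with 9 sp² atoms and 10 π electrons from ring double bonds plus a heteroatom lone pair. 10 = 4(2)+2, so the system is aromatic and both rings count as aromatic (indole).
2 of the 3 rings are aromatic. Total: 2.

2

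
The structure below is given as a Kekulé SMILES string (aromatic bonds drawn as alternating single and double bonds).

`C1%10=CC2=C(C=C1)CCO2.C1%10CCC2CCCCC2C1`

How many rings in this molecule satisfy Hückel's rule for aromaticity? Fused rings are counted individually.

1

The SMILES encodes a six-membered carbon ring with three alternating C=C double bonds, fused to a five-membered ring containing one oxygen and two sp³ carbons; two fused six-membered saturated carbon rings.
The 6-membered ring has a continuous p-orbital overlap around the ring; 3 ring double bonds give 6 π electrons. That satisfies 4n+2 with n=1, so it is aromatic (benzene ring).
The 5-membered ring with one oxygen has two sp³ carbons, so it is not fully conjugated — not aromatic (oxolane ring).
The second 6-membered ring has only sp³ atoms, so it is not fully conjugated — not aromatic (cyclohexane ring).
The third 6-membered ring has only sp³ atoms, so it is not fully conjugated — not aromatic (cyclohexane ring).
1 of the 4 rings is aromatic. Total: 1.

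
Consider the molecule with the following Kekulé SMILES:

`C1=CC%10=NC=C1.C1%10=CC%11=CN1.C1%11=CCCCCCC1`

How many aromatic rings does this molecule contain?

The SMILES encodes a six-membered ring of five carbons and one nitrogen with three alternating double bonds; a five-membered ring of four carbons and one nitrogen bearing a hydrogen, with two C=C double bonds; an eight-membered carbon ring with one C=C double bond.
The 6-membered ring with one nitrogen is planar and fully conjugated; 3 ring double bonds give 6 π electrons. Since 6 = 4n+2 (n=1), it is aromatic (pyridine).
The 5-membered ring with one N–H is planar and fully conjugated; 2 ring double bonds (4 π electrons) plus a heteroatom lone pair (2) give 6 π electrons. 6 = 4(1)+2, so it is aromatic (pyrrole).
The 8-membered ring has six sp³ carbons, so it is not fully conjugated — not aromatic (cyclooctene).
2 of the 3 rings are aromatic. Total: 2.

2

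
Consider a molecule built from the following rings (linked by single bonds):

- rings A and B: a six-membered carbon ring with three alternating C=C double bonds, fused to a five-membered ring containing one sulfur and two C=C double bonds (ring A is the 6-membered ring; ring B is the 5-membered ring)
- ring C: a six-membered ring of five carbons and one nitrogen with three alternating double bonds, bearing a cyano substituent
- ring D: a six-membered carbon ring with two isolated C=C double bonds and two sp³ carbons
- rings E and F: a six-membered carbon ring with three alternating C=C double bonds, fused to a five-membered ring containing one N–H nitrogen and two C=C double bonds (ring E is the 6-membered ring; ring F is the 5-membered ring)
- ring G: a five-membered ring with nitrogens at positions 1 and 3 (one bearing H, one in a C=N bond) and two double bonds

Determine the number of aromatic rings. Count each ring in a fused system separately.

6

Rings A and B form a fused bicyclic system (with one sulfur) with 9 sp² atoms and 10 π electrons from ring double bonds plus a heteroatom lone pair. 10 = 4(2)+2, so the system is aromatic and both rings count as aromatic (benzothiophene).
Ring C is fully conjugated (every ring atom contributes a p orbital); 3 ring double bonds give 6 π electrons. Since 6 = 4n+2 (n=1), ring C is aromatic (pyridine).
Ring D has two sp³ carbons, so it is not fully conjugated — not aromatic (1,4-cyclohexadiene).
Rings E and F form a fused bicyclic system (with one N–H) with 9 sp² atoms and 10 π electrons from ring double bonds plus a heteroatom lone pair. 10 = 4(2)+2, so the system is aromatic and both rings count as aromatic (indole).
Ring G is planar and fully conjugated; 2 ring double bonds (4 π electrons) plus a heteroatom lone pair (2) give 6 π electrons. That satisfies 4n+2 with n=1, so ring G is aromatic (imidazole).
Aromatic: A, B, C, E, F, G. Total: 6.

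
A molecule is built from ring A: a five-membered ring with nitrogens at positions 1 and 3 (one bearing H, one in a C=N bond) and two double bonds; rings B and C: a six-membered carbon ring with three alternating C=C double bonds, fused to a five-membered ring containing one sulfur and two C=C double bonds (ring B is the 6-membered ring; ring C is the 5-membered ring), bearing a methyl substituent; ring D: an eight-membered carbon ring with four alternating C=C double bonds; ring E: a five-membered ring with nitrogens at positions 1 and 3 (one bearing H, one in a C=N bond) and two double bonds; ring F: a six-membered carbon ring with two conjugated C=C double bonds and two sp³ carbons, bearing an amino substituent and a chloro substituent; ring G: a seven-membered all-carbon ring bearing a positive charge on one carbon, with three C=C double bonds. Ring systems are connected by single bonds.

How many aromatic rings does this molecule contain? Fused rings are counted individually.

Ring A is fully conjugated (every ring atom contributes a p orbital); 2 ring double bonds (4 π electrons) plus a heteroatom lone pair (2) give 6 π electrons. 6 = 4(1)+2, so ring A is aromatic (imidazole).
Rings B and C form a fused bicyclic system (with one sulfur) with 9 sp² atoms and 10 π electrons from ring double bonds plus a heteroatom lone pair. 10 = 4(2)+2, so the system is aromatic and both rings count as aromatic (benzothiophene).
Ring D has only sp² ring atoms; a planar conformation would have a fully conjugated π system of 8 electrons. But 8 = 4(2), which is 4n not 4n+2, so ring D is not aromatic (cyclooctatetraene) — cyclooctatetraene distorts into a non-planar tub to avoid antiaromaticity.
Ring E has a continuous p-orbital overlap around the ring; 2 ring double bonds (4 π electrons) plus a heteroatom lone pair (2) give 6 π electrons. That satisfies 4n+2 with n=1, so ring E is aromatic (imidazole).
Ring F has two sp³ carbons, so it is not fully conjugated — not aromatic (1,3-cyclohexadiene).
Ring G is planar and fully conjugated; 3 ring double bonds (6 π electrons) plus the carbocation's empty p orbital (0, but keeps the ring conjugated) give 6 π electrons. 6 = 4(1)+2, so ring G is aromatic (tropylium cation).
Aromatic: A, B, C, E, G. Total: 5.

5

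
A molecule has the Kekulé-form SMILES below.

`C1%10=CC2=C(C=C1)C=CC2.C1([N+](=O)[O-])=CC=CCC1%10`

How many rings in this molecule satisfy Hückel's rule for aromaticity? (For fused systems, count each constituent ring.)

1

The SMILES encodes a six-membered carbon ring with three alternating C=C double bonds, fused to a five-membered carbon ring containing one C=C double bond and one sp³ carbon; a six-membered carbon ring with two conjugated C=C double bonds and two sp³ carbons.
The 6-membered ring has a continuous p-orbital overlap around the ring; 3 ring double bonds give 6 π electrons. Since 6 = 4n+2 (n=1), it is aromatic (benzene ring).
The 5-membered ring has one sp³ carbon, so it is not fully conjugated — not aromatic (cyclopentene ring).
The second 6-membered ring has two sp³ carbons, so it is not fully conjugated — not aromatic (1,3-cyclohexadiene).
1 of the 3 rings is aromatic. Total: 1.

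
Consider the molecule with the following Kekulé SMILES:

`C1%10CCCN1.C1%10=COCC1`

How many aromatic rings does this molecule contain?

The SMILES encodes a five-membered saturated ring of four carbons and one N–H nitrogen; a five-membered ring of four carbons and one oxygen, with one C=C double bond and two sp³ carbons.
The 5-membered ring with one N–H has only sp³ atoms, so it is not fully conjugated — not aromatic (pyrrolidine).
The 5-membered ring with one oxygen has two sp³ carbons, so it is not fully conjugated — not aromatic (2,3-dihydrofuran).
None of the rings are aromatic. Total: 0.

0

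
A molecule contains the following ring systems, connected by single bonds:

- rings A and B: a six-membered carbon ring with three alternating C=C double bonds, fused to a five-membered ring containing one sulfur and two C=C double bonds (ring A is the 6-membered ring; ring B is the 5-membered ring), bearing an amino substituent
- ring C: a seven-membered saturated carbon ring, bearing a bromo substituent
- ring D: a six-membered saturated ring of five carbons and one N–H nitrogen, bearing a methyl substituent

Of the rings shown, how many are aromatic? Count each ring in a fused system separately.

2

Rings A and B form a fused bicyclic system (with one sulfur) with 9 sp² atoms and 10 π electrons from ring double bonds plus a heteroatom lone pair. 10 = 4(2)+2, so the system is aromatic and both rings count as aromatic (benzothiophene).
Ring C has only sp³ atoms, so it is not fully conjugated — not aromatic (cycloheptane).
Ring D has only sp³ atoms, so it is not fully conjugated — not aromatic (piperidine).
Aromatic: A, B. Total: 2.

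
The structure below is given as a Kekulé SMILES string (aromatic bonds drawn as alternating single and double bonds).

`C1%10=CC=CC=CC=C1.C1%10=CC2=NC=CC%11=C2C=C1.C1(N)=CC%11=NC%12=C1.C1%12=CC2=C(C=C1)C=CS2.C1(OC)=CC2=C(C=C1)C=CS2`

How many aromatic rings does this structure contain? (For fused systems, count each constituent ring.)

7

The SMILES encodes an eight-membered carbon ring with four alternating C=C double bonds; two fused six-membered rings, each with three alternating double bonds; one ring is all carbon and the other has one ring nitrogen; a six-membered ring of five carbons and one nitrogen with three alternating double bonds; a six-membered carbon ring with three alternating C=C double bonds, fused to a five-membered ring containing one sulfur and two C=C double bonds; a six-membered carbon ring with three alternating C=C double bonds, fused to a five-membered ring containing one sulfur and two C=C double bonds.
The 8-membered ring has only sp² ring atoms; a planar conformation would have a fully conjugated π system of 8 electrons. But 8 = 4(2), which is 4n not 4n+2, so it is not aromatic (cyclooctatetraene) — cyclooctatetraene distorts into a non-planar tub to avoid antiaromaticity.
The fused 6/6-membered bicyclic (with one nitrogen) is a single π system with 10 sp² atoms and 10 π electrons from ring double bonds. 10 = 4(2)+2, so the system is aromatic and both rings count as aromatic (quinoline).
The 6-membered ring with one nitrogen has a continuous p-orbital overlap around the ring; 3 ring double bonds give 6 π electrons. Since 6 = 4n+2 (n=1), it is aromatic (pyridine).
The fused 6/5-membered bicyclic (with one sulfur) is a single π system with 9 sp² atoms and 10 π electrons from ring double bonds plus a heteroatom lone pair. 10 = 4(2)+2, so the system is aromatic and both rings count as aromatic (benzothiophene).
The fused 6/5-membered bicyclic (with one sulfur) is a single π system with 9 sp² atoms and 10 π electrons from ring double bonds plus a heteroatom lone pair. 10 = 4(2)+2, so the system is aromatic and both rings count as aromatic (benzothiophene).
7 of the 8 rings are aromatic. Total: 7.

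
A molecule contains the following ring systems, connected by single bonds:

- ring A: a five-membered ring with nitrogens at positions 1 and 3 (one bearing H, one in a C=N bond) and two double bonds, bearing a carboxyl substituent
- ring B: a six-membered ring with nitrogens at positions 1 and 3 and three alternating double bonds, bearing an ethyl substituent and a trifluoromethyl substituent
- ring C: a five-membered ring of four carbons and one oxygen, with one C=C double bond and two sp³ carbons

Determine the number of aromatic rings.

Ring A is planar and fully conjugated; 2 ring double bonds (4 π electrons) plus a heteroatom lone pair (2) give 6 π electrons. That satisfies 4n+2 with n=1, so ring A is aromatic (imidazole).
Ring B has a continuous p-orbital overlap around the ring; 3 ring double bonds give 6 π electrons. Since 6 = 4n+2 (n=1), ring B is aromatic (pyrimidine).
Ring C has two sp³ carbons, so it is not fully conjugated — not aromatic (2,3-dihydrofuran).
Aromatic: A, B. Total: 2.

2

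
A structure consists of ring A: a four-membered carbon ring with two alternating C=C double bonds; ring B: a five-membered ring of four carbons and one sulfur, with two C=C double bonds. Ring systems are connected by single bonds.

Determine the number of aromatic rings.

1

Ring A has only sp² ring atoms; a planar conformation would have a fully conjugated π system of 4 electrons. But 4 = 4(1), which is 4n not 4n+2, so ring A is not aromatic (cyclobutadiene) — cyclobutadiene is antiaromatic and distorts to a rectangle.
Ring B has a continuous p-orbital overlap around the ring; 2 ring double bonds (4 π electrons) plus a heteroatom lone pair (2) give 6 π electrons. 6 = 4(1)+2, so ring B is aromatic (thiophene).
Aromatic: B. Total: 1.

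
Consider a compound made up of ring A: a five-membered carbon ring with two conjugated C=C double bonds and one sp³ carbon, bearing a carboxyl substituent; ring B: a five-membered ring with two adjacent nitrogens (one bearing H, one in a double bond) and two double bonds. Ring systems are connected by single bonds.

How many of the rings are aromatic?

1

Ring A has one sp³ carbon, so it is not fully conjugated — not aromatic (cyclopentadiene).
Ring B is fully conjugated (every ring atom contributes a p orbital); 2 ring double bonds (4 π electrons) plus a heteroatom lone pair (2) give 6 π electrons. Since 6 = 4n+2 (n=1), ring B is aromatic (pyrazole).
Aromatic: B. Total: 1.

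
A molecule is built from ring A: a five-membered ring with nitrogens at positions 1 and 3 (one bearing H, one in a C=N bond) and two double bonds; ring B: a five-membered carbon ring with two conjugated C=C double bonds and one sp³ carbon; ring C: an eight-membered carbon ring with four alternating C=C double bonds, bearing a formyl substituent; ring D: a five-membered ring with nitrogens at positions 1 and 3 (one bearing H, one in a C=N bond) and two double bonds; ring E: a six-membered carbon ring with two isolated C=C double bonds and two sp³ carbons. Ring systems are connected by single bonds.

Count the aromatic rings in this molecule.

2

Ring A is planar and fully conjugated; 2 ring double bonds (4 π electrons) plus a heteroatom lone pair (2) give 6 π electrons. That satisfies 4n+2 with n=1, so ring A is aromatic (imidazole).
Ring B has one sp³ carbon, so it is not fully conjugated — not aromatic (cyclopentadiene).
Ring C has only sp² ring atoms; a planar conformation would have a fully conjugated π system of 8 electrons. But 8 = 4(2), which is 4n not 4n+2, so ring C is not aromatic (cyclooctatetraene) — cyclooctatetraene distorts into a non-planar tub to avoid antiaromaticity.
Ring D is planar and fully conjugated; 2 ring double bonds (4 π electrons) plus a heteroatom lone pair (2) give 6 π electrons. 6 = 4(1)+2, so ring D is aromatic (imidazole).
Ring E has two sp³ carbons, so it is not fully conjugated — not aromatic (1,4-cyclohexadiene).
Aromatic: A, D. Total: 2.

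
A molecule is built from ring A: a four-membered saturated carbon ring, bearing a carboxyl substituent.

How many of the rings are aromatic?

Ring A has only sp³ atoms, so it is not fully conjugated — not aromatic (cyclobutane).

0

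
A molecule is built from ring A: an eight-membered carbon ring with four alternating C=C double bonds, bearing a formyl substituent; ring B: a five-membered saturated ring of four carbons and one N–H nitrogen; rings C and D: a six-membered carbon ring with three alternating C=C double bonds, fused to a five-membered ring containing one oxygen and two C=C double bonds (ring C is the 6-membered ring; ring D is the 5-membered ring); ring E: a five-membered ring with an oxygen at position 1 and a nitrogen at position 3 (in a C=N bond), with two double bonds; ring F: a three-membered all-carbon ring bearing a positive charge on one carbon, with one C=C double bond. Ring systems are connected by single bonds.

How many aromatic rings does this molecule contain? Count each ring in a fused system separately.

Ring A has only sp² ring atoms; a planar conformation would have a fully conjugated π system of 8 electrons. But 8 = 4(2), which is 4n not 4n+2, so ring A is not aromatic (cyclooctatetraene) — cyclooctatetraene distorts into a non-planar tub to avoid antiaromaticity.
Ring B has only sp³ atoms, so it is not fully conjugated — not aromatic (pyrrolidine).
Rings C and D form a fused bicyclic system (with one oxygen) with 9 sp² atoms and 10 π electrons from ring double bonds plus a heteroatom lone pair. 10 = 4(2)+2, so the system is aromatic and both rings count as aromatic (benzofuran).
Ring E has a continuous p-orbital overlap around the ring; 2 ring double bonds (4 π electrons) plus a heteroatom lone pair (2) give 6 π electrons. Since 6 = 4n+2 (n=1), ring E is aromatic (oxazole).
Ring F is planar and fully conjugated; 1 ring double bond (2 π electrons) plus the carbocation's empty p orbital (0, but keeps the ring conjugated) give 2 π electrons. That satisfies 4n+2 with n=0, so ring F is aromatic (cyclopropenyl cation).
Aromatic: C, D, E, F. Total: 4.

4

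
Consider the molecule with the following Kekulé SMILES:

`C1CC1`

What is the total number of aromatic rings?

0

The SMILES encodes a three-membered saturated carbon ring.
The 3-membered ring has only sp³ atoms, so it is not fully conjugated — not aromatic (cyclopropane).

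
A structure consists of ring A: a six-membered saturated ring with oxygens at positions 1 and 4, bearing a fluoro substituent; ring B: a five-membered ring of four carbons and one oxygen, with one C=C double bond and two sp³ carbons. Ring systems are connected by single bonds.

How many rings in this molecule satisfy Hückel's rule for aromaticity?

0

Ring A has only sp³ atoms, so it is not fully conjugated — not aromatic (1,4-dioxane).
Ring B has two sp³ carbons, so it is not fully conjugated — not aromatic (2,3-dihydrofuran).
No ring is aromatic. Total: 0.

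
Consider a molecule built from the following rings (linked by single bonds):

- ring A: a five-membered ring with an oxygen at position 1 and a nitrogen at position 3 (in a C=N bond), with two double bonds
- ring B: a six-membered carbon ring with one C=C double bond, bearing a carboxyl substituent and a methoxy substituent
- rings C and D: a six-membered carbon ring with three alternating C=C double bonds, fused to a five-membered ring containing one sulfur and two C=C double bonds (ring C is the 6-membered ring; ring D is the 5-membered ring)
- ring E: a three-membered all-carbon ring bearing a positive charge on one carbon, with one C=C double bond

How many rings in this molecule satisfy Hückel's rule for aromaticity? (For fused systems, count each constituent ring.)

Ring A is planar and fully conjugated; 2 ring double bonds (4 π electrons) plus a heteroatom lone pair (2) give 6 π electrons. Since 6 = 4n+2 (n=1), ring A is aromatic (oxazole).
Ring B has four sp³ carbons, so it is not fully conjugated — not aromatic (cyclohexene).
Rings C and D form a fused bicyclic system (with one sulfur) with 9 sp² atoms and 10 π electrons from ring double bonds plus a heteroatom lone pair. 10 = 4(2)+2, so the system is aromatic and both rings count as aromatic (benzothiophene).
Ring E is fully conjugated (every ring atom contributes a p orbital); 1 ring double bond (2 π electrons) plus the carbocation's empty p orbital (0, but keeps the ring conjugated) give 2 π electrons. 2 = 4(0)+2, so ring E is aromatic (cyclopropenyl cation).
Aromatic: A, C, D, E. Total: 4.

4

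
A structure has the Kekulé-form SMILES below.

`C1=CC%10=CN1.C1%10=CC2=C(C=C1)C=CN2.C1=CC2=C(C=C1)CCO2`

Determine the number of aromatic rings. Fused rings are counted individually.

4

The SMILES encodes a five-membered ring of four carbons and one nitrogen bearing a hydrogen, with two C=C double bonds; a six-membered carbon ring with three alternating C=C double bonds, fused to a five-membered ring containing one N–H nitrogen and two C=C double bonds; a six-membered carbon ring with three alternating C=C double bonds, fused to a five-membered ring containing one oxygen and two sp³ carbons.
The 5-membered ring with one N–H has a continuous p-orbital overlap around the ring; 2 ring double bonds (4 π electrons) plus a heteroatom lone pair (2) give 6 π electrons. 6 = 4(1)+2, so it is aromatic (pyrrole).
The fused 6/5-membered bicyclic (with one N–H) is a single π system with 9 sp² atoms and 10 π electrons from ring double bonds plus a heteroatom lone pair. 10 = 4(2)+2, so the system is aromatic and both rings count as aromatic (indole).
The 6-membered ring is planar and fully conjugated; 3 ring double bonds give 6 π electrons. Since 6 = 4n+2 (n=1), it is aromatic (benzene ring).
The 5-membered ring with one oxygen has two sp³ carbons, so it is not fully conjugated — not aromatic (oxolane ring).
4 of the 5 rings are aromatic. Total: 4.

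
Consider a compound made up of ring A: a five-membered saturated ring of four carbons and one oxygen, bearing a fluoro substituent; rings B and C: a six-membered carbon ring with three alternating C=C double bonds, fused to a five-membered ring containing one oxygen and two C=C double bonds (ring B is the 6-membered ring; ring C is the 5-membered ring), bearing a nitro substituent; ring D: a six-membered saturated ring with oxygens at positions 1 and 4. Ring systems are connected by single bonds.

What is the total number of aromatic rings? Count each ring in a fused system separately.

Ring A has only sp³ atoms, so it is not fully conjugated — not aromatic (tetrahydrofuran).
Rings B and C form a fused bicyclic system (with one oxygen) with 9 sp² atoms and 10 π electrons from ring double bonds plus a heteroatom lone pair. 10 = 4(2)+2, so the system is aromatic and both rings count as aromatic (benzofuran).
Ring D has only sp³ atoms, so it is not fully conjugated — not aromatic (1,4-dioxane).
Aromatic: B, C. Total: 2.

2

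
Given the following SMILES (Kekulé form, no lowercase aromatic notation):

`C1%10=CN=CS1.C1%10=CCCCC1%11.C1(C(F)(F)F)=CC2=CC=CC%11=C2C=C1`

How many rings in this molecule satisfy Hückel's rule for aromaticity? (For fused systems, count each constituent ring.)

3

The SMILES encodes a five-membered ring with a sulfur at position 1 and a nitrogen at position 3 (in a C=N bond), with two double bonds; a six-membered carbon ring with one C=C double bond; two fused six-membered carbon rings, each with three alternating C=C double bonds.
The 5-membered ring with one sulfur and one =N– is planar and fully conjugated; 2 ring double bonds (4 π electrons) plus a heteroatom lone pair (2) give 6 π electrons. That satisfies 4n+2 with n=1, so it is aromatic (thiazole).
The 6-membered ring has four sp³ carbons, so it is not fully conjugated — not aromatic (cyclohexene).
The fused 6/6-membered bicyclic is a single π system with 10 sp² atoms and 10 π electrons from ring double bonds. 10 = 4(2)+2, so the system is aromatic and both rings count as aromatic (naphthalene).
3 of the 4 rings are aromatic. Total: 3.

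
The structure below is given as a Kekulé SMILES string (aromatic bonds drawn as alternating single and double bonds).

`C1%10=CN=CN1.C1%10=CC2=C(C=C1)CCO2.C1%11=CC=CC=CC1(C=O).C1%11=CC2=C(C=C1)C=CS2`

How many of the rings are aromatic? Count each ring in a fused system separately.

4

The SMILES encodes a five-membered ring with nitrogens at positions 1 and 3 (one bearing H, one in a C=N bond) and two double bonds; a six-membered carbon ring with three alternating C=C double bonds, fused to a five-membered ring containing one oxygen and two sp³ carbons; a seven-membered carbon ring with three C=C double bonds and one sp³ carbon; a six-membered carbon ring with three alternating C=C double bonds, fused to a five-membered ring containing one sulfur and two C=C double bonds.
The 5-membered ring with two nitrogens (one N–H, one =N–) is fully conjugated (every ring atom contributes a p orbital); 2 ring double bonds (4 π electrons) plus a heteroatom lone pair (2) give 6 π electrons. 6 = 4(1)+2, so it is aromatic (imidazole).
The 6-membered ring is fully conjugated (every ring atom contributes a p orbital); 3 ring double bonds give 6 π electrons. That satisfies 4n+2 with n=1, so it is aromatic (benzene ring).
The 5-membered ring with one oxygen has two sp³ carbons, so it is not fully conjugated — not aromatic (oxolane ring).
The 7-membered ring has one sp³ carbon, so it is not fully conjugated — not aromatic (cycloheptatriene).
The fused 6/5-membered bicyclic (with one sulfur) is a single π system with 9 sp² atoms and 10 π electrons from ring double bonds plus a heteroatom lone pair. 10 = 4(2)+2, so the system is aromatic and both rings count as aromatic (benzothiophene).
4 of the 6 rings are aromatic. Total: 4.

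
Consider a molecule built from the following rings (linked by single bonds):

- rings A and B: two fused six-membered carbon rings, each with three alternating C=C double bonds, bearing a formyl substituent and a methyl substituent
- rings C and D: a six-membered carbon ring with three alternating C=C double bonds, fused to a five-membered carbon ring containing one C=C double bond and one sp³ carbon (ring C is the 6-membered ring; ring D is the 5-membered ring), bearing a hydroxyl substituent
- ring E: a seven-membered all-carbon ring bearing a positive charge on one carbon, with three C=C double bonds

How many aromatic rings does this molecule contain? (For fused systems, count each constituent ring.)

4

Rings A and B form a fused bicyclic system with 10 sp² atoms and 10 π electrons from ring double bonds. 10 = 4(2)+2, so the system is aromatic and both rings count as aromatic (naphthalene).
Ring C has a continuous p-orbital overlap around the ring; 3 ring double bonds give 6 π electrons. Since 6 = 4n+2 (n=1), ring C is aromatic (benzene ring).
Ring D has one sp³ carbon, so it is not fully conjugated — not aromatic (cyclopentene ring).
Ring E is planar and fully conjugated; 3 ring double bonds (6 π electrons) plus the carbocation's empty p orbital (0, but keeps the ring conjugated) give 6 π electrons. Since 6 = 4n+2 (n=1), ring E is aromatic (tropylium cation).
Aromatic: A, B, C, E. Total: 4.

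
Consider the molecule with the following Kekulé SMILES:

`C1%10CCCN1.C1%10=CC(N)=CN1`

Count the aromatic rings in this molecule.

The SMILES encodes a five-membered saturated ring of four carbons and one N–H nitrogen; a five-membered ring of four carbons and one nitrogen bearing a hydrogen, with two C=C double bonds.
The 5-membered ring with one N–H has only sp³ atoms, so it is not fully conjugated — not aromatic (pyrrolidine).
The second 5-membered ring with one N–H is planar and fully conjugated; 2 ring double bonds (4 π electrons) plus a heteroatom lone pair (2) give 6 π electrons. That satisfies 4n+2 with n=1, so it is aromatic (pyrrole).
1 of the 2 rings is aromatic. Total: 1.

1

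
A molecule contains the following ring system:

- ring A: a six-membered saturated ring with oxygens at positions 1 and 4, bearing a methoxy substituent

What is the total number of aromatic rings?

Ring A has only sp³ atoms, so it is not fully conjugated — not aromatic (1,4-dioxane).

0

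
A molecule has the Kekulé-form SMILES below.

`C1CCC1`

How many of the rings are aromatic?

The SMILES encodes a four-membered saturated carbon ring.
The 4-membered ring has only sp³ atoms, so it is not fully conjugated — not aromatic (cyclobutane).

0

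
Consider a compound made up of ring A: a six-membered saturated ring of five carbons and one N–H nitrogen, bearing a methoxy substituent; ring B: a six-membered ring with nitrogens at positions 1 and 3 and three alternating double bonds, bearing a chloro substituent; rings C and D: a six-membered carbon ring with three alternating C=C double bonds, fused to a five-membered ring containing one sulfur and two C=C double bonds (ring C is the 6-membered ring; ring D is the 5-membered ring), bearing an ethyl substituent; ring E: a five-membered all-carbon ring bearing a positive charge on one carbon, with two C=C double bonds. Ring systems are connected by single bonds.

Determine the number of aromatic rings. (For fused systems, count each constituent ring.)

Ring A has only sp³ atoms, so it is not fully conjugated — not aromatic (piperidine).
Ring B has a continuous p-orbital overlap around the ring; 3 ring double bonds give 6 π electrons. That satisfies 4n+2 with n=1, so ring B is aromatic (pyrimidine).
Rings C and D form a fused bicyclic system (with one sulfur) with 9 sp² atoms and 10 π electrons from ring double bonds plus a heteroatom lone pair. 10 = 4(2)+2, so the system is aromatic and both rings count as aromatic (benzothiophene).
Ring E has only sp² ring atoms; a planar conformation would have a fully conjugated π system of 4 electrons. But 4 = 4(1), which is 4n not 4n+2, so ring E is not aromatic (cyclopentadienyl cation).
Aromatic: B, C, D. Total: 3.

3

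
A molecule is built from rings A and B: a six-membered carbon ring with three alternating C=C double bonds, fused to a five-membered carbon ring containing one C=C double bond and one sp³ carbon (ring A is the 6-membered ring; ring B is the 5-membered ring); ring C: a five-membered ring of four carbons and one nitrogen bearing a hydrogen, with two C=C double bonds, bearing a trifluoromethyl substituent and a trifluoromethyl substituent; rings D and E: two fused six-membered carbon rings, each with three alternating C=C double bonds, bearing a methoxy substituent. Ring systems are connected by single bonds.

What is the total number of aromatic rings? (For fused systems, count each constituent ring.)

4

Ring A is planar and fully conjugated; 3 ring double bonds give 6 π electrons. Since 6 = 4n+2 (n=1), ring A is aromatic (benzene ring).
Ring B has one sp³ carbon, so it is not fully conjugated — not aromatic (cyclopentene ring).
Ring C has a continuous p-orbital overlap around the ring; 2 ring double bonds (4 π electrons) plus a heteroatom lone pair (2) give 6 π electrons. That satisfies 4n+2 with n=1, so ring C is aromatic (pyrrole).
Rings D and E form a fused bicyclic system with 10 sp² atoms and 10 π electrons from ring double bonds. 10 = 4(2)+2, so the system is aromatic and both rings count as aromatic (naphthalene).
Aromatic: A, C, D, E. Total: 4.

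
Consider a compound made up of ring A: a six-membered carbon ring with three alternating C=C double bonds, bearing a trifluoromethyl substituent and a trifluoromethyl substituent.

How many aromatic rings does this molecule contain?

1

Ring A has a continuous p-orbital overlap around the ring; 3 ring double bonds give 6 π electrons. 6 = 4(1)+2, so ring A is aromatic (benzene).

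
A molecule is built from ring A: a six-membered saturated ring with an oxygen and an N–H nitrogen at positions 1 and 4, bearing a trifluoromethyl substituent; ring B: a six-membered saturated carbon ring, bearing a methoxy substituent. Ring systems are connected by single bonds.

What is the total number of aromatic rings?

0

Ring A has only sp³ atoms, so it is not fully conjugated — not aromatic (morpholine).
Ring B has only sp³ atoms, so it is not fully conjugated — not aromatic (cyclohexane).
No ring is aromatic. Total: 0.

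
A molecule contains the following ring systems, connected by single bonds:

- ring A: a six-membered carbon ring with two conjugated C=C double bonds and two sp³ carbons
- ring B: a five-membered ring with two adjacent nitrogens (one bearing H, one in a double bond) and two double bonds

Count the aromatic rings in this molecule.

1

Ring A has two sp³ carbons, so it is not fully conjugated — not aromatic (1,3-cyclohexadiene).
Ring B has a continuous p-orbital overlap around the ring; 2 ring double bonds (4 π electrons) plus a heteroatom lone pair (2) give 6 π electrons. That satisfies 4n+2 with n=1, so ring B is aromatic (pyrazole).
Aromatic: B. Total: 1.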